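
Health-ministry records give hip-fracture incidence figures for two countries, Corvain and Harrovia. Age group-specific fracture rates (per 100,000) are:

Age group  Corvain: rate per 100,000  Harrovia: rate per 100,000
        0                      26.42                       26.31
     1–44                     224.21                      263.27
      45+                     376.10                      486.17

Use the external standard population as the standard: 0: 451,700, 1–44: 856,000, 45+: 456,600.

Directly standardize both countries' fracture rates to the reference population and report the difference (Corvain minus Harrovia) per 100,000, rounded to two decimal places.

-47.41

Standard total = 1,764,300; weights = 0.2560, 0.4852, 0.2588.
Corvain: 0.2560×26.42 + 0.4852×224.21 + 0.2588×376.10 = 212.8804 per 100,000.
Harrovia: 0.2560×26.31 + 0.4852×263.27 + 0.2588×486.17 = 260.2894 per 100,000.
Difference = 212.8804 − 260.2894 = -47.4090.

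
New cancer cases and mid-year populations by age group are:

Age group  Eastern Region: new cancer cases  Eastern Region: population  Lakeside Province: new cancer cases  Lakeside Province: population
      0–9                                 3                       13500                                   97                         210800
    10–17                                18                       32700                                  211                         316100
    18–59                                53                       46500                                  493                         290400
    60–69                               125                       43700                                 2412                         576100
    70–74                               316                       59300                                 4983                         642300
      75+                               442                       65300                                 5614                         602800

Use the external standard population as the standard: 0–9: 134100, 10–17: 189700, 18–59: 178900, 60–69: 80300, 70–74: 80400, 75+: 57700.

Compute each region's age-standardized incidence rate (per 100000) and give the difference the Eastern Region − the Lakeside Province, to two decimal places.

-83.56

Age-specific rates per 100000 for the Eastern Region: 22.22, 55.05, 113.98, 286.04, 532.88, 676.88.
For the Lakeside Province: 46.02, 66.75, 169.77, 418.68, 775.81, 931.32.
Standard total = 721100; weights = 0.1860, 0.2631, 0.2481, 0.1114, 0.1115, 0.0800.
The Eastern Region: 0.1860×22.22 + 0.2631×55.05 + 0.2481×113.98 + 0.1114×286.04 + 0.1115×532.88 + 0.0800×676.88 = 192.3196 per 100000.
The Lakeside Province: 0.1860×46.02 + 0.2631×66.75 + 0.2481×169.77 + 0.1114×418.68 + 0.1115×775.81 + 0.0800×931.32 = 275.8788 per 100000.
Difference = 192.3196 − 275.8788 = -83.5592.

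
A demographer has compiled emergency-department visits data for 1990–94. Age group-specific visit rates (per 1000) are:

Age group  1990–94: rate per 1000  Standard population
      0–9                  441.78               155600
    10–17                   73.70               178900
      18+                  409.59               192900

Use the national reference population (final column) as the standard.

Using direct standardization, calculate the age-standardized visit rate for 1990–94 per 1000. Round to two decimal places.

Standard total = 527400; weights = 0.2950, 0.3392, 0.3658.
Standardized rate: 0.2950×441.78 + 0.3392×73.70 + 0.3658×409.59 = 305.1494 per 1000.

305.15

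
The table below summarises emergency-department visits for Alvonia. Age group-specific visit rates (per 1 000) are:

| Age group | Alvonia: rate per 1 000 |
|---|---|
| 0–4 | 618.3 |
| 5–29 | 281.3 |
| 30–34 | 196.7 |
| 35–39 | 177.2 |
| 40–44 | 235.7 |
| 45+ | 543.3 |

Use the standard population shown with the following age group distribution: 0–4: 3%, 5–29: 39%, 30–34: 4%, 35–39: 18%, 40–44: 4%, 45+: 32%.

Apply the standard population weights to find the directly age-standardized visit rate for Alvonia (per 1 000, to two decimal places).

Standard weights: 0.03, 0.39, 0.04, 0.18, 0.04, 0.32.
Standardized rate: 0.0300×618.3 + 0.3900×281.3 + 0.0400×196.7 + 0.1800×177.2 + 0.0400×235.7 + 0.3200×543.3 = 351.3040 per 1 000.

351.30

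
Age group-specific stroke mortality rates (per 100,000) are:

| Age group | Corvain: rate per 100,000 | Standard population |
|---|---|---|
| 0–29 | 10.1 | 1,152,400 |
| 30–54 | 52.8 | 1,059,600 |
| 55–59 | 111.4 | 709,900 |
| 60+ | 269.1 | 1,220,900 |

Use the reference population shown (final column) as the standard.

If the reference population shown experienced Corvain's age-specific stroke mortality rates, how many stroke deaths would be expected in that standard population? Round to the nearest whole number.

Expected stroke deaths = Σ (standard pop × age-specific rate ÷ 100,000)
= 1,152,400×10.1/100,000 + 1,059,600×52.8/100,000 + 709,900×111.4/100,000 + 1,220,900×269.1/100,000
= 116.39 + 559.47 + 790.83 + 3285.44 = 4752.13.

4752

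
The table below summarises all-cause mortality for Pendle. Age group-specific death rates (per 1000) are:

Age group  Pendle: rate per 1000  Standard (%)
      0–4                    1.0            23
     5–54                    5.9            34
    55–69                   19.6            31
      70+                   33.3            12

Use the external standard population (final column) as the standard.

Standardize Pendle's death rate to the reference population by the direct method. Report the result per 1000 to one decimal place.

12.3

Standard weights: 0.23, 0.34, 0.31, 0.12.
Standardized rate: 0.2300×1.0 + 0.3400×5.9 + 0.3100×19.6 + 0.1200×33.3 = 12.3080 per 1000.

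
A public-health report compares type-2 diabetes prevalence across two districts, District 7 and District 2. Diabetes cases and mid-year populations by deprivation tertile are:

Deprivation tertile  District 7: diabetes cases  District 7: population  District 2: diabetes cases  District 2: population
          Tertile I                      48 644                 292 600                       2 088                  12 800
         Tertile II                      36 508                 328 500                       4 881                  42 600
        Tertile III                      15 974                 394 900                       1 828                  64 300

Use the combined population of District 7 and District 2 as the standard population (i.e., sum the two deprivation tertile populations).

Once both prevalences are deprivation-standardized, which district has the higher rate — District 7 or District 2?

District 7

Deprivation-specific rates per 1 000 for District 7: 166.247, 111.135, 40.451.
For District 2: 163.125, 114.577, 28.429.
Combined standard total = 1 135 700; weights = 0.2689, 0.3268, 0.4043.
District 7: 0.2689×166.247 + 0.3268×111.135 + 0.4043×40.451 = 97.3755 per 1 000.
District 2: 0.2689×163.125 + 0.3268×114.577 + 0.4043×28.429 = 92.7998 per 1 000.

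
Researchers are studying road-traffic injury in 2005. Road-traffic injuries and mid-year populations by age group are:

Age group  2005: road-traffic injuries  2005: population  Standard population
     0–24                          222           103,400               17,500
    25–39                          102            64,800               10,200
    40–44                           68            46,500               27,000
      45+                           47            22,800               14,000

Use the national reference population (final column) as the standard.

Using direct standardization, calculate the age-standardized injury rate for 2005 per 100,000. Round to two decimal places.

Age-specific rates per 100,000 for 2005: 214.70, 157.41, 146.24, 206.14.
Standard total = 68,700; weights = 0.2547, 0.1485, 0.3930, 0.2038.
Standardized rate: 0.2547×214.70 + 0.1485×157.41 + 0.3930×146.24 + 0.2038×206.14 = 177.5424 per 100,000.

177.54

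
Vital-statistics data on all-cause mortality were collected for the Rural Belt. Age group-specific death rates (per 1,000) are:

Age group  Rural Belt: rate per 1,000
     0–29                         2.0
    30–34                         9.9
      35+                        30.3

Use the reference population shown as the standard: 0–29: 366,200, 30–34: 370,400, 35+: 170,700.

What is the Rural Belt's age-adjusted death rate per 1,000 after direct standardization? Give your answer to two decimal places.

Standard total = 907,300; weights = 0.4036, 0.4082, 0.1881.
Standardized rate: 0.4036×2.0 + 0.4082×9.9 + 0.1881×30.3 = 10.5495 per 1,000.

10.55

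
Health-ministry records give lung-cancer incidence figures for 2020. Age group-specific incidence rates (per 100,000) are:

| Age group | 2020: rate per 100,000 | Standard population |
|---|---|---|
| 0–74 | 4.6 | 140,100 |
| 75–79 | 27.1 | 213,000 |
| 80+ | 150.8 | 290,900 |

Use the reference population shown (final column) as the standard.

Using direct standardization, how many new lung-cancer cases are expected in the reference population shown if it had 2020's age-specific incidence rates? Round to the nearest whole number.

503

Expected new lung-cancer cases = Σ (standard pop × age-specific rate ÷ 100,000)
= 140,100×4.6/100,000 + 213,000×27.1/100,000 + 290,900×150.8/100,000
= 6.44 + 57.72 + 438.68 = 502.84.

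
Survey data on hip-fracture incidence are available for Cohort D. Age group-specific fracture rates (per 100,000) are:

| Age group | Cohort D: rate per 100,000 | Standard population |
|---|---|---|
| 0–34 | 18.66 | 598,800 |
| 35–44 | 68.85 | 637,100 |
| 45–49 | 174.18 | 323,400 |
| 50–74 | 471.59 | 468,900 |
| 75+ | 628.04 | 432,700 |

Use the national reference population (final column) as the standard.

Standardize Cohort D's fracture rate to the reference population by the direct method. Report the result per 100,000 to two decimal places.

245.54

Standard total = 2,460,900; weights = 0.2433, 0.2589, 0.1314, 0.1905, 0.1758.
Standardized rate: 0.2433×18.66 + 0.2589×68.85 + 0.1314×174.18 + 0.1905×471.59 + 0.1758×628.04 = 245.5399 per 100,000.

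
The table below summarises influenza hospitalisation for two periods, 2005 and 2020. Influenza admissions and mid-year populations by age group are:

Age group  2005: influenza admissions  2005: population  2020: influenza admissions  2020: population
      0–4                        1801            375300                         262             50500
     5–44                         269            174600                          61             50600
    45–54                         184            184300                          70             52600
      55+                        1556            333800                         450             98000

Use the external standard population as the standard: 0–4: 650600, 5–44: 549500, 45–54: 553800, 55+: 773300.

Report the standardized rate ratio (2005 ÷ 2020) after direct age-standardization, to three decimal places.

0.976

Age-specific rates per 100000 for 2005: 479.88, 154.07, 99.84, 466.15.
For 2020: 518.81, 120.55, 133.08, 459.18.
Standard total = 2527200; weights = 0.2574, 0.2174, 0.2191, 0.3060.
2005: 0.2574×479.88 + 0.2174×154.07 + 0.2191×99.84 + 0.3060×466.15 = 321.5546 per 100000.
2020: 0.2574×518.81 + 0.2174×120.55 + 0.2191×133.08 + 0.3060×459.18 = 329.4434 per 100000.
Ratio = 321.5546 ÷ 329.4434 = 0.97605.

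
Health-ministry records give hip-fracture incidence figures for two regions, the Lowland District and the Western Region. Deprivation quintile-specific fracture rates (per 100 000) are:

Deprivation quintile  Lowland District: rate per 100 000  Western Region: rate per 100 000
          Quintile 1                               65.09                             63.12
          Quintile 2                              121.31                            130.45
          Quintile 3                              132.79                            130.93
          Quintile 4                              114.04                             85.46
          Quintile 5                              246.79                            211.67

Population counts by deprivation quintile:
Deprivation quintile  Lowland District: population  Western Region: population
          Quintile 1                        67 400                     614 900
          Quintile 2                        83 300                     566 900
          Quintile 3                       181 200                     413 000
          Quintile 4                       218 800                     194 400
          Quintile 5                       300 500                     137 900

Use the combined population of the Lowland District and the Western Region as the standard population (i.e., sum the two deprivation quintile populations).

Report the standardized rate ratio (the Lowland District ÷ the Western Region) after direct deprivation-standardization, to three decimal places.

Combined standard total = 2 778 300; weights = 0.2456, 0.2340, 0.2139, 0.1487, 0.1578.
The Lowland District: 0.2456×65.09 + 0.2340×121.31 + 0.2139×132.79 + 0.1487×114.04 + 0.1578×246.79 = 128.6774 per 100 000.
The Western Region: 0.2456×63.12 + 0.2340×130.45 + 0.2139×130.93 + 0.1487×85.46 + 0.1578×211.67 = 120.1426 per 100 000.
Ratio = 128.6774 ÷ 120.1426 = 1.07104.

1.071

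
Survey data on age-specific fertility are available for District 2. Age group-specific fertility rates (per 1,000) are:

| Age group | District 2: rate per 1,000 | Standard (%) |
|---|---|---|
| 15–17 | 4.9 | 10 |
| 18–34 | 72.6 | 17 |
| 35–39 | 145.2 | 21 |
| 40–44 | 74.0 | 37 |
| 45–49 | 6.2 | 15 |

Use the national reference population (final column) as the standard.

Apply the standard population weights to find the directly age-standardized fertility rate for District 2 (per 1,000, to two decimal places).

71.63

Standard weights: 0.10, 0.17, 0.21, 0.37, 0.15.
Standardized rate: 0.1000×4.9 + 0.1700×72.6 + 0.2100×145.2 + 0.3700×74.0 + 0.1500×6.2 = 71.6340 per 1,000.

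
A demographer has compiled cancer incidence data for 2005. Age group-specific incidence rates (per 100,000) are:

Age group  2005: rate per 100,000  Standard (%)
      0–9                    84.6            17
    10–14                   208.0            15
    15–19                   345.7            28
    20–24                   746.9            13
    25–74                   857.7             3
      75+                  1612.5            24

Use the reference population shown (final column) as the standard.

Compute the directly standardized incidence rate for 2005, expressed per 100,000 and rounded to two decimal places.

Standard weights: 0.17, 0.15, 0.28, 0.13, 0.03, 0.24.
Standardized rate: 0.1700×84.6 + 0.1500×208.0 + 0.2800×345.7 + 0.1300×746.9 + 0.0300×857.7 + 0.2400×1612.5 = 652.2060 per 100,000.

652.21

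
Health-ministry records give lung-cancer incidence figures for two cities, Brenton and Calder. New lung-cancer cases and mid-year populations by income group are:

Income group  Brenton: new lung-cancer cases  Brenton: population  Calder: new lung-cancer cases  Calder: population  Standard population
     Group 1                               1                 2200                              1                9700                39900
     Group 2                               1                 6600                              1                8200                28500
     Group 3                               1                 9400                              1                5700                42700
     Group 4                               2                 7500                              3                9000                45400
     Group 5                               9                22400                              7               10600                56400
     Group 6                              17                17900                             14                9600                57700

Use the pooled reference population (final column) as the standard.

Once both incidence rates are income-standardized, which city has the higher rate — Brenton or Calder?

Income-specific rates per 100000 for Brenton: 45.45, 15.15, 10.64, 26.67, 40.18, 94.97.
For Calder: 10.31, 12.20, 17.54, 33.33, 66.04, 145.83.
Standard total = 270600; weights = 0.1475, 0.1053, 0.1578, 0.1678, 0.2084, 0.2132.
Brenton: 0.1475×45.45 + 0.1053×15.15 + 0.1578×10.64 + 0.1678×26.67 + 0.2084×40.18 + 0.2132×94.97 = 43.0759 per 100000.
Calder: 0.1475×10.31 + 0.1053×12.20 + 0.1578×17.54 + 0.1678×33.33 + 0.2084×66.04 + 0.2132×145.83 = 56.0254 per 100000.

Calder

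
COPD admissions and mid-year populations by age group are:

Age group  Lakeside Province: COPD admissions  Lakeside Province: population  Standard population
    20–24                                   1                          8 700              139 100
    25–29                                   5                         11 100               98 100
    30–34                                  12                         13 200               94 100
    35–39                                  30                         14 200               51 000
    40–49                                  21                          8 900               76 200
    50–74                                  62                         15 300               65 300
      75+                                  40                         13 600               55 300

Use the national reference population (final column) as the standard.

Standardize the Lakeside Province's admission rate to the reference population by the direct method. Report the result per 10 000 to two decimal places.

14.86

Age-specific rates per 10 000 for the Lakeside Province: 1.15, 4.50, 9.09, 21.13, 23.60, 40.52, 29.41.
Standard total = 579 100; weights = 0.2402, 0.1694, 0.1625, 0.0881, 0.1316, 0.1128, 0.0955.
Standardized rate: 0.2402×1.15 + 0.1694×4.50 + 0.1625×9.09 + 0.0881×21.13 + 0.1316×23.60 + 0.1128×40.52 + 0.0955×29.41 = 14.8598 per 10 000.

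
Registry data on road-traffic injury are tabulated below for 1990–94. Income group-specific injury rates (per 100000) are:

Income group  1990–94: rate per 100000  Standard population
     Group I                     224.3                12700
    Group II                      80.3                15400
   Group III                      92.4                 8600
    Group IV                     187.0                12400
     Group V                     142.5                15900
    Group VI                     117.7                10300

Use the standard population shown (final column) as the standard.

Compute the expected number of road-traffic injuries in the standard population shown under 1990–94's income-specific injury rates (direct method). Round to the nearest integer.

Expected road-traffic injuries = Σ (standard pop × income-specific rate ÷ 100000)
= 12700×224.3/100000 + 15400×80.3/100000 + 8600×92.4/100000 + 12400×187.0/100000 + 15900×142.5/100000 + 10300×117.7/100000
= 28.49 + 12.37 + 7.95 + 23.19 + 22.66 + 12.12 = 106.77.

107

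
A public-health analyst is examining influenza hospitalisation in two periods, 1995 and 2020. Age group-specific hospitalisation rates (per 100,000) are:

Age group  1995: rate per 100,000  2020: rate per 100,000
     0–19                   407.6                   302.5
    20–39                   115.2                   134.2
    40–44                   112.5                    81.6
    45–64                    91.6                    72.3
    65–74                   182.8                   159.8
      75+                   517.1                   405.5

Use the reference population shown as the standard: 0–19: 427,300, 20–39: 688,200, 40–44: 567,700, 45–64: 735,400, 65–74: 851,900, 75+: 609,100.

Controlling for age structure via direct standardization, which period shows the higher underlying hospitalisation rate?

1995

Standard total = 3,879,600; weights = 0.1101, 0.1774, 0.1463, 0.1896, 0.2196, 0.1570.
1995: 0.1101×407.6 + 0.1774×115.2 + 0.1463×112.5 + 0.1896×91.6 + 0.2196×182.8 + 0.1570×517.1 = 220.4789 per 100,000.
2020: 0.1101×302.5 + 0.1774×134.2 + 0.1463×81.6 + 0.1896×72.3 + 0.2196×159.8 + 0.1570×405.5 = 181.5218 per 100,000.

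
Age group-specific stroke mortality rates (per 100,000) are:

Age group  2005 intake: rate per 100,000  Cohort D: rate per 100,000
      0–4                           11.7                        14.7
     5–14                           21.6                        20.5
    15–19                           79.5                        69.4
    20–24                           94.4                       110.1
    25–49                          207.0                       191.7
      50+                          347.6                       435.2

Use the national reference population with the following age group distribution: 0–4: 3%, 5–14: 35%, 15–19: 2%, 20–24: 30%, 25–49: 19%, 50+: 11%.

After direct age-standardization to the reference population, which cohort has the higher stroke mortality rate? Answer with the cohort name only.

Standard weights: 0.03, 0.35, 0.02, 0.30, 0.19, 0.11.
The 2005 intake: 0.0300×11.7 + 0.3500×21.6 + 0.0200×79.5 + 0.3000×94.4 + 0.1900×207.0 + 0.1100×347.6 = 115.3870 per 100,000.
Cohort D: 0.0300×14.7 + 0.3500×20.5 + 0.0200×69.4 + 0.3000×110.1 + 0.1900×191.7 + 0.1100×435.2 = 126.3290 per 100,000.

Cohort D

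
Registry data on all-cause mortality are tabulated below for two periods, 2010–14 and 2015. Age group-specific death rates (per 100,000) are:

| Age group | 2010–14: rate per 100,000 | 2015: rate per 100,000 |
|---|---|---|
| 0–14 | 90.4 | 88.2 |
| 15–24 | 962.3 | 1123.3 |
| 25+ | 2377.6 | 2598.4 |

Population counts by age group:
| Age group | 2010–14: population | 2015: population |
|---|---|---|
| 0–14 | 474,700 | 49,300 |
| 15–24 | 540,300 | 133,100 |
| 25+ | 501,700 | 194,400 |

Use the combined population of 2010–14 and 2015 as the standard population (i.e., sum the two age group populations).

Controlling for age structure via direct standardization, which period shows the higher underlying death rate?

2015

Combined standard total = 1,893,500; weights = 0.2767, 0.3556, 0.3676.
2010–14: 0.2767×90.4 + 0.3556×962.3 + 0.3676×2377.6 = 1241.3149 per 100,000.
2015: 0.2767×88.2 + 0.3556×1123.3 + 0.3676×2598.4 = 1379.1356 per 100,000.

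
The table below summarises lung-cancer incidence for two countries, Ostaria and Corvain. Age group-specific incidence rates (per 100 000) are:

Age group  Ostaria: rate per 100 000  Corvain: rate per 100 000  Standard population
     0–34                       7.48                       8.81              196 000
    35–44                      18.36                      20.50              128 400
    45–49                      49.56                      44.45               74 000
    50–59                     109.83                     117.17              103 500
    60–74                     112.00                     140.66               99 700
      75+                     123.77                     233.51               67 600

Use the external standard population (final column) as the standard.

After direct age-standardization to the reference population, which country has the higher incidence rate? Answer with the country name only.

Standard total = 669 200; weights = 0.2929, 0.1919, 0.1106, 0.1547, 0.1490, 0.1010.
Ostaria: 0.2929×7.48 + 0.1919×18.36 + 0.1106×49.56 + 0.1547×109.83 + 0.1490×112.00 + 0.1010×123.77 = 57.3694 per 100 000.
Corvain: 0.2929×8.81 + 0.1919×20.50 + 0.1106×44.45 + 0.1547×117.17 + 0.1490×140.66 + 0.1010×233.51 = 74.0951 per 100 000.

Corvain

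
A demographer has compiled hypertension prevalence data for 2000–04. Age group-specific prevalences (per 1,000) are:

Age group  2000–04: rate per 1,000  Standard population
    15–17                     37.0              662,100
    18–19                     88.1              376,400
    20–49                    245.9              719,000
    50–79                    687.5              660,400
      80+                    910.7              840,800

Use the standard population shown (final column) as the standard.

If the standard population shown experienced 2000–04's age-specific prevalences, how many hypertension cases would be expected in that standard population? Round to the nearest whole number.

Expected hypertension cases = Σ (standard pop × age-specific rate ÷ 1,000)
= 662,100×37.0/1,000 + 376,400×88.1/1,000 + 719,000×245.9/1,000 + 660,400×687.5/1,000 + 840,800×910.7/1,000
= 24497.70 + 33160.84 + 176802.10 + 454025.00 + 765716.56 = 1454202.20.

1454202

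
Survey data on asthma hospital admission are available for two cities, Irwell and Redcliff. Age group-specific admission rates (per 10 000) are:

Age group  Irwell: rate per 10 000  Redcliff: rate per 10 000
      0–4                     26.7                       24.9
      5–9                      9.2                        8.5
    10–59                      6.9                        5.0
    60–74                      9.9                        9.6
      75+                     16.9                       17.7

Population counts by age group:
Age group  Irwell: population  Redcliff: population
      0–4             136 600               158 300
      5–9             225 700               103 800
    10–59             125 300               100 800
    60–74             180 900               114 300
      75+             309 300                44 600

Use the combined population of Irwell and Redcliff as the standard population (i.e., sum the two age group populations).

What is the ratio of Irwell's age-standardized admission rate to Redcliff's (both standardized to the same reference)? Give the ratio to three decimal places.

1.049

Combined standard total = 1 499 600; weights = 0.1967, 0.2197, 0.1508, 0.1969, 0.2360.
Irwell: 0.1967×26.7 + 0.2197×9.2 + 0.1508×6.9 + 0.1969×9.9 + 0.2360×16.9 = 14.2496 per 10 000.
Redcliff: 0.1967×24.9 + 0.2197×8.5 + 0.1508×5.0 + 0.1969×9.6 + 0.2360×17.7 = 13.5851 per 10 000.
Ratio = 14.2496 ÷ 13.5851 = 1.04891.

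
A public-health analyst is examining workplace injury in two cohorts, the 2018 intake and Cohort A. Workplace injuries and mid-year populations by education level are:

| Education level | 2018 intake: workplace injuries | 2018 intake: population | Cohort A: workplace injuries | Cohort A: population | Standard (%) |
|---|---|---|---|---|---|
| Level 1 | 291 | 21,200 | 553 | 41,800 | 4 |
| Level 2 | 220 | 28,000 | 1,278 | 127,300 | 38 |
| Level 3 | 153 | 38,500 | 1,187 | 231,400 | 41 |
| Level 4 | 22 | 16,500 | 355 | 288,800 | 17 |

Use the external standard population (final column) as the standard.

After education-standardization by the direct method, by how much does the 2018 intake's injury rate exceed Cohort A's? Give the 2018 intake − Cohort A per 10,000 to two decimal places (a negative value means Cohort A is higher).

Education-specific rates per 10,000 for the 2018 intake: 137.26, 78.57, 39.74, 13.33.
For Cohort A: 132.30, 100.39, 51.30, 12.29.
Standard weights: 0.04, 0.38, 0.41, 0.17.
The 2018 intake: 0.0400×137.26 + 0.3800×78.57 + 0.4100×39.74 + 0.1700×13.33 = 53.9079 per 10,000.
Cohort A: 0.0400×132.30 + 0.3800×100.39 + 0.4100×51.30 + 0.1700×12.29 = 66.5623 per 10,000.
Difference = 53.9079 − 66.5623 = -12.6545.

-12.65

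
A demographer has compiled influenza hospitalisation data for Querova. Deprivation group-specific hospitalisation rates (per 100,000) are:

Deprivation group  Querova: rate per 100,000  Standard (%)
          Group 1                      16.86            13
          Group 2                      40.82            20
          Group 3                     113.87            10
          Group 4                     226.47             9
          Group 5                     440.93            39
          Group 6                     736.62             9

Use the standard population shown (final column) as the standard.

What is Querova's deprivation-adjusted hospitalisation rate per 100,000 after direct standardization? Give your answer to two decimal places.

280.38

Standard weights: 0.13, 0.20, 0.10, 0.09, 0.39, 0.09.
Standardized rate: 0.1300×16.86 + 0.2000×40.82 + 0.1000×113.87 + 0.0900×226.47 + 0.3900×440.93 + 0.0900×736.62 = 280.3836 per 100,000.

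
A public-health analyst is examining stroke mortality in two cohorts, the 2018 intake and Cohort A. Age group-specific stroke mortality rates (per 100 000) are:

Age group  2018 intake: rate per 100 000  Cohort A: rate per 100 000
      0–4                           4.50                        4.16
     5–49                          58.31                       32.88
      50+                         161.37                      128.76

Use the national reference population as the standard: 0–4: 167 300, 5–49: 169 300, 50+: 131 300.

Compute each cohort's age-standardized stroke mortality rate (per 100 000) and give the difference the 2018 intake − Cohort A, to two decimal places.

18.47

Standard total = 467 900; weights = 0.3576, 0.3618, 0.2806.
The 2018 intake: 0.3576×4.50 + 0.3618×58.31 + 0.2806×161.37 = 67.9902 per 100 000.
Cohort A: 0.3576×4.16 + 0.3618×32.88 + 0.2806×128.76 = 49.5164 per 100 000.
Difference = 67.9902 − 49.5164 = 18.4738.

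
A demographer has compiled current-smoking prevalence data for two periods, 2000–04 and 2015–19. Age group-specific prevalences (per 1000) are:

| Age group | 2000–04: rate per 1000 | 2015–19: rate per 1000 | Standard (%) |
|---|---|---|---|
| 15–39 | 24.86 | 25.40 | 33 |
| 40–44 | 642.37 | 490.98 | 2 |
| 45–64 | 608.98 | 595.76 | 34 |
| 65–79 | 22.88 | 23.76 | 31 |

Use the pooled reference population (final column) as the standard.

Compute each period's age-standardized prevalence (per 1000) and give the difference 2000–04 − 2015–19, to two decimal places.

7.07

Standard weights: 0.33, 0.02, 0.34, 0.31.
2000–04: 0.3300×24.86 + 0.0200×642.37 + 0.3400×608.98 + 0.3100×22.88 = 235.1972 per 1000.
2015–19: 0.3300×25.40 + 0.0200×490.98 + 0.3400×595.76 + 0.3100×23.76 = 228.1256 per 1000.
Difference = 235.1972 − 228.1256 = 7.0716.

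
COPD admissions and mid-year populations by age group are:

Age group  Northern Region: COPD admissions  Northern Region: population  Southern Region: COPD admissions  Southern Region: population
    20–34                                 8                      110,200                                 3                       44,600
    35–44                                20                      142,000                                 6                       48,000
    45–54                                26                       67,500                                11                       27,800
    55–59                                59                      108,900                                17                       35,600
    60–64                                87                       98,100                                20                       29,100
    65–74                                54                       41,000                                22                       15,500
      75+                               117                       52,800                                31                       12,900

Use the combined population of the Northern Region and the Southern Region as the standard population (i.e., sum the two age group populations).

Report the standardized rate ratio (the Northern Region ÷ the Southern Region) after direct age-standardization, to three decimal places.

1.042

Age-specific rates per 10,000 for the Northern Region: 0.73, 1.41, 3.85, 5.42, 8.87, 13.17, 22.16.
For the Southern Region: 0.67, 1.25, 3.96, 4.78, 6.87, 14.19, 24.03.
Combined standard total = 834,000; weights = 0.1856, 0.2278, 0.1143, 0.1733, 0.1525, 0.0677, 0.0788.
The Northern Region: 0.1856×0.73 + 0.2278×1.41 + 0.1143×3.85 + 0.1733×5.42 + 0.1525×8.87 + 0.0677×13.17 + 0.0788×22.16 = 5.8250 per 10,000.
The Southern Region: 0.1856×0.67 + 0.2278×1.25 + 0.1143×3.96 + 0.1733×4.78 + 0.1525×6.87 + 0.0677×14.19 + 0.0788×24.03 = 5.5920 per 10,000.
Ratio = 5.8250 ÷ 5.5920 = 1.04166.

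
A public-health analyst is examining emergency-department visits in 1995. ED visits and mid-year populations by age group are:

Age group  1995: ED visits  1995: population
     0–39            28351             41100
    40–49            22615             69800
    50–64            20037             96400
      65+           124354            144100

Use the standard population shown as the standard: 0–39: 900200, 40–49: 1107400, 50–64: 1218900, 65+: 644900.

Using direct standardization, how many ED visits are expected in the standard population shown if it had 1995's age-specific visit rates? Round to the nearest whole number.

Age-specific rates per 1000 for 1995: 689.805, 323.997, 207.853, 862.970.
Expected ED visits = Σ (standard pop × age-specific rate ÷ 1000)
= 900200×689.805/1000 + 1107400×323.997/1000 + 1218900×207.853/1000 + 644900×862.970/1000
= 620962.78 + 358794.43 + 253351.65 + 556529.46 = 1789638.31.

1789638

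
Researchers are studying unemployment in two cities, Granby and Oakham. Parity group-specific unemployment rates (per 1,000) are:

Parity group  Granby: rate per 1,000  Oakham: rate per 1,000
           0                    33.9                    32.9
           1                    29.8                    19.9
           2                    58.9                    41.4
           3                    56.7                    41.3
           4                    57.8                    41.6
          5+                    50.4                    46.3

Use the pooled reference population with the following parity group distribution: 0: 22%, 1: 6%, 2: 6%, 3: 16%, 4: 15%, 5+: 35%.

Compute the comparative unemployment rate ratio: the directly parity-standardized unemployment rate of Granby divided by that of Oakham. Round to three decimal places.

Standard weights: 0.22, 0.06, 0.06, 0.16, 0.15, 0.35.
Granby: 0.2200×33.9 + 0.0600×29.8 + 0.0600×58.9 + 0.1600×56.7 + 0.1500×57.8 + 0.3500×50.4 = 48.1620 per 1,000.
Oakham: 0.2200×32.9 + 0.0600×19.9 + 0.0600×41.4 + 0.1600×41.3 + 0.1500×41.6 + 0.3500×46.3 = 39.9690 per 1,000.
Ratio = 48.1620 ÷ 39.9690 = 1.20498.

1.205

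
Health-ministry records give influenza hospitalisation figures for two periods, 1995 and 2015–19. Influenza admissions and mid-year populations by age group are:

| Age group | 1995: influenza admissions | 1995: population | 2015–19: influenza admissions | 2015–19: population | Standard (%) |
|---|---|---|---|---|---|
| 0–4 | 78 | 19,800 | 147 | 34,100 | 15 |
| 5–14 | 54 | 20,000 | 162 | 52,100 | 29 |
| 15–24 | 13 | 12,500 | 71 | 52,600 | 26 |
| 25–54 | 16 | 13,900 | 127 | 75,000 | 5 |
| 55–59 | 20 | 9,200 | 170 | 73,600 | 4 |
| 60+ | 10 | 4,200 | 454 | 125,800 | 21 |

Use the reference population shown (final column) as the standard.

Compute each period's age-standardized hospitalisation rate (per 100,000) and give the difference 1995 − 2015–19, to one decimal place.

-54.5

Age-specific rates per 100,000 for 1995: 393.94, 270.00, 104.00, 115.11, 217.39, 238.10.
For 2015–19: 431.09, 310.94, 134.98, 169.33, 230.98, 360.89.
Standard weights: 0.15, 0.29, 0.26, 0.05, 0.04, 0.21.
1995: 0.1500×393.94 + 0.2900×270.00 + 0.2600×104.00 + 0.0500×115.11 + 0.0400×217.39 + 0.2100×238.10 = 228.8820 per 100,000.
2015–19: 0.1500×431.09 + 0.2900×310.94 + 0.2600×134.98 + 0.0500×169.33 + 0.0400×230.98 + 0.2100×360.89 = 283.4233 per 100,000.
Difference = 228.8820 − 283.4233 = -54.5414.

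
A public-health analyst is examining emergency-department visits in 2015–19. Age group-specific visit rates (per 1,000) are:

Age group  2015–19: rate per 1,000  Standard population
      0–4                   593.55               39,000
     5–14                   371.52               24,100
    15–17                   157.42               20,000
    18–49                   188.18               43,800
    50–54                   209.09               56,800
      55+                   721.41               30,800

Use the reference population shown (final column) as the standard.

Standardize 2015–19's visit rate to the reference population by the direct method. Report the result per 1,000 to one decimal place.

361.7

Standard total = 214,500; weights = 0.1818, 0.1124, 0.0932, 0.2042, 0.2648, 0.1436.
Standardized rate: 0.1818×593.55 + 0.1124×371.52 + 0.0932×157.42 + 0.2042×188.18 + 0.2648×209.09 + 0.1436×721.41 = 361.7180 per 1,000.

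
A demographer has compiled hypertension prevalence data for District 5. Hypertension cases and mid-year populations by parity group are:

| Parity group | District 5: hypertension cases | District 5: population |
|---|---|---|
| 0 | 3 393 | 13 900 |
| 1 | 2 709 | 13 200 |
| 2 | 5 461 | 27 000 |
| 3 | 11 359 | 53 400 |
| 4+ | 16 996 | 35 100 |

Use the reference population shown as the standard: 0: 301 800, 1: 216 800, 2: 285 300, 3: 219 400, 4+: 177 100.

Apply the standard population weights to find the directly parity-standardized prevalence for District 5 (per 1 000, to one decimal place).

256.8

Parity-specific rates per 1 000 for District 5: 244.101, 205.227, 202.259, 212.715, 484.217.
Standard total = 1 200 400; weights = 0.2514, 0.1806, 0.2377, 0.1828, 0.1475.
Standardized rate: 0.2514×244.101 + 0.1806×205.227 + 0.2377×202.259 + 0.1828×212.715 + 0.1475×484.217 = 256.8243 per 1 000.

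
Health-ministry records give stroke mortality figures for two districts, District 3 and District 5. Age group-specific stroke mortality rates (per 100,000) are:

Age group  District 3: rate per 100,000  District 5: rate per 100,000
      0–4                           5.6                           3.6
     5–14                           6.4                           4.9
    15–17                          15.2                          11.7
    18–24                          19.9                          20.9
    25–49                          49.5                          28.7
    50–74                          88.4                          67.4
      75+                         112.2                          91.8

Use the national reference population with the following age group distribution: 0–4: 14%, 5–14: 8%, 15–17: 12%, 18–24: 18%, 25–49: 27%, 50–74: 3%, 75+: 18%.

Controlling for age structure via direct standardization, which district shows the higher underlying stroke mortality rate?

Standard weights: 0.14, 0.08, 0.12, 0.18, 0.27, 0.03, 0.18.
District 3: 0.1400×5.6 + 0.0800×6.4 + 0.1200×15.2 + 0.1800×19.9 + 0.2700×49.5 + 0.0300×88.4 + 0.1800×112.2 = 42.9150 per 100,000.
District 5: 0.1400×3.6 + 0.0800×4.9 + 0.1200×11.7 + 0.1800×20.9 + 0.2700×28.7 + 0.0300×67.4 + 0.1800×91.8 = 32.3570 per 100,000.

District 3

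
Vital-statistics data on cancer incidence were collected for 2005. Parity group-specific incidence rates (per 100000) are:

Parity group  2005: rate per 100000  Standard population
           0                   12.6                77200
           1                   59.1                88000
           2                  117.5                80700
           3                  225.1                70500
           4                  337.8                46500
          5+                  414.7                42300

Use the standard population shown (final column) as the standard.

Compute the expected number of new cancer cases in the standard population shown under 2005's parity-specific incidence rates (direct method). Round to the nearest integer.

648

Expected new cancer cases = Σ (standard pop × parity-specific rate ÷ 100000)
= 77200×12.6/100000 + 88000×59.1/100000 + 80700×117.5/100000 + 70500×225.1/100000 + 46500×337.8/100000 + 42300×414.7/100000
= 9.73 + 52.01 + 94.82 + 158.70 + 157.08 + 175.42 = 647.75.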